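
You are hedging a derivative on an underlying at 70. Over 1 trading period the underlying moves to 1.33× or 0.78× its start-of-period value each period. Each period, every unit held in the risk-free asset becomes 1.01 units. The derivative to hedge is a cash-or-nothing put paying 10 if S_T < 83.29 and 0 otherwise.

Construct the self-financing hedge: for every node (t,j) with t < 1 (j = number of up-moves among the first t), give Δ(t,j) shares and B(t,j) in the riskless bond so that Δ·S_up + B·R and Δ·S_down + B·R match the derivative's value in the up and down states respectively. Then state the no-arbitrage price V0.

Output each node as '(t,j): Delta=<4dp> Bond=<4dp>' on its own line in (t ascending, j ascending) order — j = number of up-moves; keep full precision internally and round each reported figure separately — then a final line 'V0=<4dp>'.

Since d<R<u, set p* = (R−d)/(u−d) = 0.4182; price each node as the discounted p*-expectation of its children.
Terminal values V(1,·): V(1,0)=10.0000, V(1,1)=0.0000
(0,0): S=70.0000. Δ = (V_up−V_dn)/(S_up−S_dn) = (0.0000−10.0000)/(93.1000−54.6000) = -0.2597. V = [p*·0.0000 + (1−p*)·10.0000]/1.01 = 5.7606. B = V − Δ·S = 23.9424.
Check: Δ(0,0)·S0 + B(0,0) = 5.7606 = V0.

(0,0): Delta=-0.2597 Bond=23.9424
V0=5.7606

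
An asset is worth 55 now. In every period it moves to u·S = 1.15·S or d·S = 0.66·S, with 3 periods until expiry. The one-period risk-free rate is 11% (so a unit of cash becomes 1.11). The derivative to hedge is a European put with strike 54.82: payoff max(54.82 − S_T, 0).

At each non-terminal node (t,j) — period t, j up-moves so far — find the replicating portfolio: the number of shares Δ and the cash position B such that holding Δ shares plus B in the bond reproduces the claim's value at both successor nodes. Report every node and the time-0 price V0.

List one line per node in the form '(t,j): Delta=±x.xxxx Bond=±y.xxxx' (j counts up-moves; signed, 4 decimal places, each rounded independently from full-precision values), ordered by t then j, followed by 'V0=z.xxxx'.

(0,0): Delta=-0.2678 Bond=16.1382
(1,0): Delta=-1.0000 Bond=44.4931
(1,1): Delta=-0.2304 Bond=15.5507
(2,0): Delta=-1.0000 Bond=49.3874
(2,1): Delta=-1.0000 Bond=49.3874
(2,2): Delta=-0.1912 Bond=14.4057
V0=1.4105

No-arbitrage ⇒ martingale measure with p* = (R−d)/(u−d) = 0.9184.
Terminal payoffs: V(3,0)=39.0077, V(3,1)=27.2683, V(3,2)=6.8133, V(3,3)=0.0000
Node (2,0) S=23.9580: V=(p*·27.2683+(1−p*)·39.0077)/1.11=25.4294; Δ=(27.2683−39.0077)/(27.5517−15.8123)=-1.0000; B=V−Δ·S=49.3874
Node (2,1) S=41.7450: V=(p*·6.8133+(1−p*)·27.2683)/1.11=7.6424; Δ=(6.8133−27.2683)/(48.0067−27.5517)=-1.0000; B=V−Δ·S=49.3874
Node (2,2) S=72.7375: V=(p*·0.0000+(1−p*)·6.8133)/1.11=0.5011; Δ=(0.0000−6.8133)/(83.6481−48.0067)=-0.1912; B=V−Δ·S=14.4057
Node (1,0) S=36.3000: V=(p*·7.6424+(1−p*)·25.4294)/1.11=8.1931; Δ=(7.6424−25.4294)/(41.7450−23.9580)=-1.0000; B=V−Δ·S=44.4931
Node (1,1) S=63.2500: V=(p*·0.5011+(1−p*)·7.6424)/1.11=0.9766; Δ=(0.5011−7.6424)/(72.7375−41.7450)=-0.2304; B=V−Δ·S=15.5507
Node (0,0) S=55.0000: V=(p*·0.9766+(1−p*)·8.1931)/1.11=1.4105; Δ=(0.9766−8.1931)/(63.2500−36.3000)=-0.2678; B=V−Δ·S=16.1382
Each (Δ,B) replicates both successor values, so the strategy is self-financing and V0 is arbitrage-free.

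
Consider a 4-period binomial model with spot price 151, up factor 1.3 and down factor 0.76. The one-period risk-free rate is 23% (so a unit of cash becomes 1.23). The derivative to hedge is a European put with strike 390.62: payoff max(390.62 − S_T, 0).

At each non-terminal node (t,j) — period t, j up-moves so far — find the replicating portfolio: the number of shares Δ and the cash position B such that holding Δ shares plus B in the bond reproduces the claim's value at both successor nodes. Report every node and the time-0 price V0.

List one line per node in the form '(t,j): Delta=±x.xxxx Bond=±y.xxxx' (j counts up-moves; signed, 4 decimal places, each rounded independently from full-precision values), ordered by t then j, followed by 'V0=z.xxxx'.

No-arbitrage ⇒ martingale measure with p* = (R−d)/(u−d) = 0.8704.
Terminal payoffs: V(4,0)=340.2431, V(4,1)=304.4490, V(4,2)=243.2223, V(4,3)=138.4923, V(4,4)=0.0000
  t=3,j=0: stock 66.2854 → up 86.1710 (V=304.4490), down 50.3769 (V=340.2431). Price 251.2919; hedge Δ=-1.0000, bond B=317.5772.
  t=3,j=1: stock 113.3829 → up 147.3977 (V=243.2223), down 86.1710 (V=304.4490). Price 204.1944; hedge Δ=-1.0000, bond B=317.5772.
  t=3,j=2: stock 193.9444 → up 252.1277 (V=138.4923), down 147.3977 (V=243.2223). Price 123.6328; hedge Δ=-1.0000, bond B=317.5772.
  t=3,j=3: stock 331.7470 → up 431.2711 (V=0.0000), down 252.1277 (V=138.4923). Price 14.5957; hedge Δ=-0.7731, bond B=271.0629.
  t=2,j=0: stock 87.2176 → up 113.3829 (V=204.1944), down 66.2854 (V=251.2919). Price 170.9753; hedge Δ=-1.0000, bond B=258.1929.
  t=2,j=1: stock 149.1880 → up 193.9444 (V=123.6328), down 113.3829 (V=204.1944). Price 109.0049; hedge Δ=-1.0000, bond B=258.1929.
  t=2,j=2: stock 255.1900 → up 331.7470 (V=14.5957), down 193.9444 (V=123.6328). Price 23.3578; hedge Δ=-0.7913, bond B=225.2785.
  t=1,j=0: stock 114.7600 → up 149.1880 (V=109.0049), down 87.2176 (V=170.9753). Price 95.1529; hedge Δ=-1.0000, bond B=209.9129.
  t=1,j=1: stock 196.3000 → up 255.1900 (V=23.3578), down 149.1880 (V=109.0049). Price 28.0164; hedge Δ=-0.8080, bond B=186.6221.
  t=0,j=0: stock 151.0000 → up 196.3000 (V=28.0164), down 114.7600 (V=95.1529). Price 29.8531; hedge Δ=-0.8234, bond B=154.1799.
The time-0 hedge costs 29.8531, which is the no-arbitrage price.

(0,0): Delta=-0.8234 Bond=154.1799
(1,0): Delta=-1.0000 Bond=209.9129
(1,1): Delta=-0.8080 Bond=186.6221
(2,0): Delta=-1.0000 Bond=258.1929
(2,1): Delta=-1.0000 Bond=258.1929
(2,2): Delta=-0.7913 Bond=225.2785
(3,0): Delta=-1.0000 Bond=317.5772
(3,1): Delta=-1.0000 Bond=317.5772
(3,2): Delta=-1.0000 Bond=317.5772
(3,3): Delta=-0.7731 Bond=271.0629
V0=29.8531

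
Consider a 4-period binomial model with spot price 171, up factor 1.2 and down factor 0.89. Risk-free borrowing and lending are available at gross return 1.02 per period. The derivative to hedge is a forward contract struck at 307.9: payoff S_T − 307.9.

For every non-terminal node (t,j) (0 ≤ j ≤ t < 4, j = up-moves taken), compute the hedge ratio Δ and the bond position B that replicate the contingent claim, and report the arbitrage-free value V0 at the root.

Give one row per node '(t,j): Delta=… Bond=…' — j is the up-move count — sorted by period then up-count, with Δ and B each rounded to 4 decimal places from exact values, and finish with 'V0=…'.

Risk-neutral probability p* = (R−d)/(u−d) = (1.02−0.89)/(1.2−0.89) = 0.4194.
Payoff layer (t=4): V(4,0)=-200.6108, V(4,1)=-163.2404, V(4,2)=-112.8533, V(4,3)=-44.9157, V(4,4)=46.6856
  t=3,j=0: stock 120.5497 → up 144.6596 (V=-163.2404), down 107.2892 (V=-200.6108). Price -181.3130; hedge Δ=1.0000, bond B=-301.8627.
  t=3,j=1: stock 162.5389 → up 195.0467 (V=-112.8533), down 144.6596 (V=-163.2404). Price -139.3238; hedge Δ=1.0000, bond B=-301.8627.
  t=3,j=2: stock 219.1536 → up 262.9843 (V=-44.9157), down 195.0467 (V=-112.8533). Price -82.7091; hedge Δ=1.0000, bond B=-301.8627.
  t=3,j=3: stock 295.4880 → up 354.5856 (V=46.6856), down 262.9843 (V=-44.9157). Price -6.3747; hedge Δ=1.0000, bond B=-301.8627.
  t=2,j=0: stock 135.4491 → up 162.5389 (V=-139.3238), down 120.5497 (V=-181.3130). Price -160.4948; hedge Δ=1.0000, bond B=-295.9439.
  t=2,j=1: stock 182.6280 → up 219.1536 (V=-82.7091), down 162.5389 (V=-139.3238). Price -113.3159; hedge Δ=1.0000, bond B=-295.9439.
  t=2,j=2: stock 246.2400 → up 295.4880 (V=-6.3747), down 219.1536 (V=-82.7091). Price -49.7039; hedge Δ=1.0000, bond B=-295.9439.
  t=1,j=0: stock 152.1900 → up 182.6280 (V=-113.3159), down 135.4491 (V=-160.4948). Price -137.9510; hedge Δ=1.0000, bond B=-290.1410.
  t=1,j=1: stock 205.2000 → up 246.2400 (V=-49.7039), down 182.6280 (V=-113.3159). Price -84.9410; hedge Δ=1.0000, bond B=-290.1410.
  t=0,j=0: stock 171.0000 → up 205.2000 (V=-84.9410), down 152.1900 (V=-137.9510). Price -113.4520; hedge Δ=1.0000, bond B=-284.4520.
Root portfolio cost Δ·171+B reproduces V0=-113.4520.

(0,0): Delta=1.0000 Bond=-284.4520
(1,0): Delta=1.0000 Bond=-290.1410
(1,1): Delta=1.0000 Bond=-290.1410
(2,0): Delta=1.0000 Bond=-295.9439
(2,1): Delta=1.0000 Bond=-295.9439
(2,2): Delta=1.0000 Bond=-295.9439
(3,0): Delta=1.0000 Bond=-301.8627
(3,1): Delta=1.0000 Bond=-301.8627
(3,2): Delta=1.0000 Bond=-301.8627
(3,3): Delta=1.0000 Bond=-301.8627
V0=-113.4520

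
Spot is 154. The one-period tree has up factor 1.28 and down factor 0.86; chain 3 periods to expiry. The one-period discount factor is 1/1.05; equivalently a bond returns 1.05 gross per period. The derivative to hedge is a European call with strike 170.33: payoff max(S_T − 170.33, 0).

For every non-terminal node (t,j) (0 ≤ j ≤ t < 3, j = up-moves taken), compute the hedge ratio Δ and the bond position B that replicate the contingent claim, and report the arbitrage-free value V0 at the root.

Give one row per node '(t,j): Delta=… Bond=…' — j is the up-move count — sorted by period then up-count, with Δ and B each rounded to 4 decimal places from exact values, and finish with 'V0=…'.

Risk-neutral probability p* = (R−d)/(u−d) = (1.05−0.86)/(1.28−0.86) = 0.4524.
At expiry t=3: V(3,0)=0.0000, V(3,1)=0.0000, V(3,2)=46.6597, V(3,3)=152.6314
  t=2,j=0: stock 113.8984 → up 145.7900 (V=0.0000), down 97.9526 (V=0.0000). Price 0.0000; hedge Δ=0.0000, bond B=0.0000.
  t=2,j=1: stock 169.5232 → up 216.9897 (V=46.6597), down 145.7900 (V=0.0000). Price 20.1028; hedge Δ=0.6553, bond B=-90.9917.
  t=2,j=2: stock 252.3136 → up 322.9614 (V=152.6314), down 216.9897 (V=46.6597). Price 90.0946; hedge Δ=1.0000, bond B=-162.2190.
  t=1,j=0: stock 132.4400 → up 169.5232 (V=20.1028), down 113.8984 (V=0.0000). Price 8.6611; hedge Δ=0.3614, bond B=-39.2028.
  t=1,j=1: stock 197.1200 → up 252.3136 (V=90.0946), down 169.5232 (V=20.1028). Price 49.3007; hedge Δ=0.8454, bond B=-117.3463.
  t=0,j=0: stock 154.0000 → up 197.1200 (V=49.3007), down 132.4400 (V=8.6611). Price 25.7578; hedge Δ=0.6283, bond B=-71.0032.
Self-financing check: at every node Δ·S+B equals the discounted successor values.

(0,0): Delta=0.6283 Bond=-71.0032
(1,0): Delta=0.3614 Bond=-39.2028
(1,1): Delta=0.8454 Bond=-117.3463
(2,0): Delta=0.0000 Bond=0.0000
(2,1): Delta=0.6553 Bond=-90.9917
(2,2): Delta=1.0000 Bond=-162.2190
V0=25.7578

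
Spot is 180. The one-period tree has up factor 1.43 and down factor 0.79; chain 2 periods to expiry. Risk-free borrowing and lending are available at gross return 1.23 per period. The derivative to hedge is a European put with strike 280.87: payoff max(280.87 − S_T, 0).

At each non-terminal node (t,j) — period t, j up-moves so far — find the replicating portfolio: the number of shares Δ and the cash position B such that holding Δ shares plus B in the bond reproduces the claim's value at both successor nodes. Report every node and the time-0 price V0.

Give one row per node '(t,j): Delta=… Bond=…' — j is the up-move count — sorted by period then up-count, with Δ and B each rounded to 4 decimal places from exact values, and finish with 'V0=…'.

Since d<R<u, set p* = (R−d)/(u−d) = 0.6875; price each node as the discounted p*-expectation of its children.
Terminal payoffs: V(2,0)=168.5320, V(2,1)=77.5240, V(2,2)=0.0000
Node (1,0) S=142.2000: V=(p*·77.5240+(1−p*)·168.5320)/1.23=86.1496; Δ=(77.5240−168.5320)/(203.3460−112.3380)=-1.0000; B=V−Δ·S=228.3496
Node (1,1) S=257.4000: V=(p*·0.0000+(1−p*)·77.5240)/1.23=19.6961; Δ=(0.0000−77.5240)/(368.0820−203.3460)=-0.4706; B=V−Δ·S=140.8274
Node (0,0) S=180.0000: V=(p*·19.6961+(1−p*)·86.1496)/1.23=32.8966; Δ=(19.6961−86.1496)/(257.4000−142.2000)=-0.5769; B=V−Δ·S=136.7301
Root portfolio cost Δ·180+B reproduces V0=32.8966.

(0,0): Delta=-0.5769 Bond=136.7301
(1,0): Delta=-1.0000 Bond=228.3496
(1,1): Delta=-0.4706 Bond=140.8274
V0=32.8966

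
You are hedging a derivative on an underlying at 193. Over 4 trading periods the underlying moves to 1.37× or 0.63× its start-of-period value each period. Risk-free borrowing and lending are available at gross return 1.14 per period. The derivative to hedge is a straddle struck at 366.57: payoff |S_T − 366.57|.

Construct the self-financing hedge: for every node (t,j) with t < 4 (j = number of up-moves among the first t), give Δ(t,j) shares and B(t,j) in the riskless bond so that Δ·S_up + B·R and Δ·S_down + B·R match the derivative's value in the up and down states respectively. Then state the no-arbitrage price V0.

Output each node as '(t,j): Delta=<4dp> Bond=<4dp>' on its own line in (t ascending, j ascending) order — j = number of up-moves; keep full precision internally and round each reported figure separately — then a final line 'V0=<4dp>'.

(0,0): Delta=-0.0305 Bond=113.6378
(1,0): Delta=-1.0000 Bond=247.4243
(1,1): Delta=0.1705 Bond=76.3868
(2,0): Delta=-1.0000 Bond=282.0637
(2,1): Delta=-1.0000 Bond=282.0637
(2,2): Delta=0.4133 Bond=-0.8524
(3,0): Delta=-1.0000 Bond=321.5526
(3,1): Delta=-1.0000 Bond=321.5526
(3,2): Delta=-1.0000 Bond=321.5526
(3,3): Delta=0.7064 Bond=-146.4239
V0=107.7445

No-arbitrage ⇒ martingale measure with p* = (R−d)/(u−d) = 0.6892.
Payoff layer (t=4): V(4,0)=336.1668, V(4,1)=300.4551, V(4,2)=222.7963, V(4,3)=53.9192, V(4,4)=313.3214
Node (3,0) S=48.2591: V=(p*·300.4551+(1−p*)·336.1668)/1.14=273.2936; Δ=(300.4551−336.1668)/(66.1149−30.4032)=-1.0000; B=V−Δ·S=321.5526
Node (3,1) S=104.9443: V=(p*·222.7963+(1−p*)·300.4551)/1.14=216.6083; Δ=(222.7963−300.4551)/(143.7737−66.1149)=-1.0000; B=V−Δ·S=321.5526
Node (3,2) S=228.2123: V=(p*·53.9192+(1−p*)·222.7963)/1.14=93.3404; Δ=(53.9192−222.7963)/(312.6508−143.7737)=-1.0000; B=V−Δ·S=321.5526
Node (3,3) S=496.2711: V=(p*·313.3214+(1−p*)·53.9192)/1.14=204.1197; Δ=(313.3214−53.9192)/(679.8914−312.6508)=0.7064; B=V−Δ·S=-146.4239
Node (2,0) S=76.6017: V=(p*·216.6083+(1−p*)·273.2936)/1.14=205.4620; Δ=(216.6083−273.2936)/(104.9443−48.2591)=-1.0000; B=V−Δ·S=282.0637
Node (2,1) S=166.5783: V=(p*·93.3404+(1−p*)·216.6083)/1.14=115.4854; Δ=(93.3404−216.6083)/(228.2123−104.9443)=-1.0000; B=V−Δ·S=282.0637
Node (2,2) S=362.2417: V=(p*·204.1197+(1−p*)·93.3404)/1.14=148.8494; Δ=(204.1197−93.3404)/(496.2711−228.2123)=0.4133; B=V−Δ·S=-0.8524
Node (1,0) S=121.5900: V=(p*·115.4854+(1−p*)·205.4620)/1.14=125.8343; Δ=(115.4854−205.4620)/(166.5783−76.6017)=-1.0000; B=V−Δ·S=247.4243
Node (1,1) S=264.4100: V=(p*·148.8494+(1−p*)·115.4854)/1.14=121.4732; Δ=(148.8494−115.4854)/(362.2417−166.5783)=0.1705; B=V−Δ·S=76.3868
Node (0,0) S=193.0000: V=(p*·121.4732+(1−p*)·125.8343)/1.14=107.7445; Δ=(121.4732−125.8343)/(264.4100−121.5900)=-0.0305; B=V−Δ·S=113.6378
Root portfolio cost Δ·193+B reproduces V0=107.7445.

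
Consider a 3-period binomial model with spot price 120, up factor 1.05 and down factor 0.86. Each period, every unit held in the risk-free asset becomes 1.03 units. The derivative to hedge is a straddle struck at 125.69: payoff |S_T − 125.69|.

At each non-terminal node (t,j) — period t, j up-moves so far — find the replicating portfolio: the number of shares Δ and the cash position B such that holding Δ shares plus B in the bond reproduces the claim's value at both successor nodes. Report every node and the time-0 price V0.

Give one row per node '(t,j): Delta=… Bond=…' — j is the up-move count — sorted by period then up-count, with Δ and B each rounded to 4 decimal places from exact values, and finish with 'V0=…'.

(0,0): Delta=-0.1246 Bond=27.3141
(1,0): Delta=-1.0000 Bond=118.4749
(1,1): Delta=-0.0402 Bond=17.5051
(2,0): Delta=-1.0000 Bond=122.0291
(2,1): Delta=-1.0000 Bond=122.0291
(2,2): Delta=0.0522 Bond=5.7951
V0=12.3622

Risk-neutral probability p* = (R−d)/(u−d) = (1.03−0.86)/(1.05−0.86) = 0.8947.
Terminal values V(3,·): V(3,0)=49.3633, V(3,1)=32.5004, V(3,2)=11.9120, V(3,3)=13.2250
Node (2,0) S=88.7520: V=(p*·32.5004+(1−p*)·49.3633)/1.03=33.2771; Δ=(32.5004−49.3633)/(93.1896−76.3267)=-1.0000; B=V−Δ·S=122.0291
Node (2,1) S=108.3600: V=(p*·11.9120+(1−p*)·32.5004)/1.03=13.6691; Δ=(11.9120−32.5004)/(113.7780−93.1896)=-1.0000; B=V−Δ·S=122.0291
Node (2,2) S=132.3000: V=(p*·13.2250+(1−p*)·11.9120)/1.03=12.7056; Δ=(13.2250−11.9120)/(138.9150−113.7780)=0.0522; B=V−Δ·S=5.7951
Node (1,0) S=103.2000: V=(p*·13.6691+(1−p*)·33.2771)/1.03=15.2749; Δ=(13.6691−33.2771)/(108.3600−88.7520)=-1.0000; B=V−Δ·S=118.4749
Node (1,1) S=126.0000: V=(p*·12.7056+(1−p*)·13.6691)/1.03=12.4340; Δ=(12.7056−13.6691)/(132.3000−108.3600)=-0.0402; B=V−Δ·S=17.5051
Node (0,0) S=120.0000: V=(p*·12.4340+(1−p*)·15.2749)/1.03=12.3622; Δ=(12.4340−15.2749)/(126.0000−103.2000)=-0.1246; B=V−Δ·S=27.3141
Each (Δ,B) replicates both successor values, so the strategy is self-financing and V0 is arbitrage-free.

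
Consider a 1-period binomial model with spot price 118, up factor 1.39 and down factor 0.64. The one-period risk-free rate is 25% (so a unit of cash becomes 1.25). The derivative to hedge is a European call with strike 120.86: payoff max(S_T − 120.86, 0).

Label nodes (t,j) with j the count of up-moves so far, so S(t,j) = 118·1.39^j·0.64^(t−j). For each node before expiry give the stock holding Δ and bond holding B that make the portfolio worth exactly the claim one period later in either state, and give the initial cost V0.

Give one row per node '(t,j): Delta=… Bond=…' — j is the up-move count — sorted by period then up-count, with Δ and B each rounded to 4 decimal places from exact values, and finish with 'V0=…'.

(0,0): Delta=0.4877 Bond=-29.4639
V0=28.0828

No-arbitrage ⇒ martingale measure with p* = (R−d)/(u−d) = 0.8133.
At expiry t=1: V(1,0)=0.0000, V(1,1)=43.1600
Node (0,0) S=118.0000: V=(p*·43.1600+(1−p*)·0.0000)/1.25=28.0828; Δ=(43.1600−0.0000)/(164.0200−75.5200)=0.4877; B=V−Δ·S=-29.4639
Root portfolio cost Δ·118+B reproduces V0=28.0828.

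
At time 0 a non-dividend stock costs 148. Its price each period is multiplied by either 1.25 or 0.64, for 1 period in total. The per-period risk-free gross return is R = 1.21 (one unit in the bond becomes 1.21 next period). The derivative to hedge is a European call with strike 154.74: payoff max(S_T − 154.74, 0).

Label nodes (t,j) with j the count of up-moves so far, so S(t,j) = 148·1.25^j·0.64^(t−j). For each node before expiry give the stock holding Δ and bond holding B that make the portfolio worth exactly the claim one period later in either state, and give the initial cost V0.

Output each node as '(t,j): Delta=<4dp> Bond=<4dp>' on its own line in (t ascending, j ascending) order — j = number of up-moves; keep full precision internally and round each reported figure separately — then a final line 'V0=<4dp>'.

(0,0): Delta=0.3352 Bond=-26.2382
V0=23.3684

Since d<R<u, set p* = (R−d)/(u−d) = 0.9344; price each node as the discounted p*-expectation of its children.
At expiry t=1: V(1,0)=0.0000, V(1,1)=30.2600
Node (0,0) S=148.0000: V=(p*·30.2600+(1−p*)·0.0000)/1.21=23.3684; Δ=(30.2600−0.0000)/(185.0000−94.7200)=0.3352; B=V−Δ·S=-26.2382
Self-financing check: at every node Δ·S+B equals the discounted successor values.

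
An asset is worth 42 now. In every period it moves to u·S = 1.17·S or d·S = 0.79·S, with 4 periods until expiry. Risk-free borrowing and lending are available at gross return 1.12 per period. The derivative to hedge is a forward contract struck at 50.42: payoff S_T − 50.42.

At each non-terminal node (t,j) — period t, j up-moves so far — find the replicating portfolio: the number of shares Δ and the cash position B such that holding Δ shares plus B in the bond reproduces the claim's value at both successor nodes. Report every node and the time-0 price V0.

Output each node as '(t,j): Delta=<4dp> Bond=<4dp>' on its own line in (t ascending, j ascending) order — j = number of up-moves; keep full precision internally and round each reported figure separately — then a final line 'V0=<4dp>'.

(0,0): Delta=1.0000 Bond=-32.0428
(1,0): Delta=1.0000 Bond=-35.8880
(1,1): Delta=1.0000 Bond=-35.8880
(2,0): Delta=1.0000 Bond=-40.1945
(2,1): Delta=1.0000 Bond=-40.1945
(2,2): Delta=1.0000 Bond=-40.1945
(3,0): Delta=1.0000 Bond=-45.0179
(3,1): Delta=1.0000 Bond=-45.0179
(3,2): Delta=1.0000 Bond=-45.0179
(3,3): Delta=1.0000 Bond=-45.0179
V0=9.9572

No-arbitrage ⇒ martingale measure with p* = (R−d)/(u−d) = 0.8684.
Terminal payoffs: V(4,0)=-34.0610, V(4,1)=-26.1921, V(4,2)=-14.5381, V(4,3)=2.7215, V(4,4)=28.2833
  t=3,j=0: stock 20.7076 → up 24.2279 (V=-26.1921), down 16.3590 (V=-34.0610). Price -24.3102; hedge Δ=1.0000, bond B=-45.0179.
  t=3,j=1: stock 30.6683 → up 35.8819 (V=-14.5381), down 24.2279 (V=-26.1921). Price -14.3496; hedge Δ=1.0000, bond B=-45.0179.
  t=3,j=2: stock 45.4201 → up 53.1415 (V=2.7215), down 35.8819 (V=-14.5381). Price 0.4022; hedge Δ=1.0000, bond B=-45.0179.
  t=3,j=3: stock 67.2677 → up 78.7033 (V=28.2833), down 53.1415 (V=2.7215). Price 22.2499; hedge Δ=1.0000, bond B=-45.0179.
  t=2,j=0: stock 26.2122 → up 30.6683 (V=-14.3496), down 20.7076 (V=-24.3102). Price -13.9823; hedge Δ=1.0000, bond B=-40.1945.
  t=2,j=1: stock 38.8206 → up 45.4201 (V=0.4022), down 30.6683 (V=-14.3496). Price -1.3739; hedge Δ=1.0000, bond B=-40.1945.
  t=2,j=2: stock 57.4938 → up 67.2677 (V=22.2499), down 45.4201 (V=0.4022). Price 17.2993; hedge Δ=1.0000, bond B=-40.1945.
  t=1,j=0: stock 33.1800 → up 38.8206 (V=-1.3739), down 26.2122 (V=-13.9823). Price -2.7080; hedge Δ=1.0000, bond B=-35.8880.
  t=1,j=1: stock 49.1400 → up 57.4938 (V=17.2993), down 38.8206 (V=-1.3739). Price 13.2520; hedge Δ=1.0000, bond B=-35.8880.
  t=0,j=0: stock 42.0000 → up 49.1400 (V=13.2520), down 33.1800 (V=-2.7080). Price 9.9572; hedge Δ=1.0000, bond B=-32.0428.
Each (Δ,B) replicates both successor values, so the strategy is self-financing and V0 is arbitrage-free.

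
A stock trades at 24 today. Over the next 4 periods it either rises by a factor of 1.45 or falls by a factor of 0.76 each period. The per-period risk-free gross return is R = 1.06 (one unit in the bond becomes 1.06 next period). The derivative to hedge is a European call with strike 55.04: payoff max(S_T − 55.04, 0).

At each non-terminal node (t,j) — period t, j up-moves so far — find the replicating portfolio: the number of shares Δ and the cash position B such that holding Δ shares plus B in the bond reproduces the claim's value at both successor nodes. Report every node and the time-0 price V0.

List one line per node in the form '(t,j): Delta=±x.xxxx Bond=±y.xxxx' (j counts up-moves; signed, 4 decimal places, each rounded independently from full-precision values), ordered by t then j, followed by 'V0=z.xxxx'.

(0,0): Delta=0.2196 Bond=-3.7417
(1,0): Delta=0.0076 Bond=-0.0991
(1,1): Delta=0.3641 Bond=-8.9935
(2,0): Delta=0.0000 Bond=0.0000
(2,1): Delta=0.0127 Bond=-0.2416
(2,2): Delta=0.6034 Bond=-21.6121
(3,0): Delta=0.0000 Bond=0.0000
(3,1): Delta=0.0000 Bond=0.0000
(3,2): Delta=0.0214 Bond=-0.5891
(3,3): Delta=1.0000 Bond=-51.9245
V0=1.5285

Risk-neutral probability p* = (R−d)/(u−d) = (1.06−0.76)/(1.45−0.76) = 0.4348.
At expiry t=4: V(4,0)=0.0000, V(4,1)=0.0000, V(4,2)=0.0000, V(4,3)=0.5669, V(4,4)=51.0522
Node (3,0) S=10.5354: V=(p*·0.0000+(1−p*)·0.0000)/1.06=0.0000; Δ=(0.0000−0.0000)/(15.2764−8.0069)=0.0000; B=V−Δ·S=0.0000
Node (3,1) S=20.1005: V=(p*·0.0000+(1−p*)·0.0000)/1.06=0.0000; Δ=(0.0000−0.0000)/(29.1457−15.2764)=0.0000; B=V−Δ·S=0.0000
Node (3,2) S=38.3496: V=(p*·0.5669+(1−p*)·0.0000)/1.06=0.2325; Δ=(0.5669−0.0000)/(55.6069−29.1457)=0.0214; B=V−Δ·S=-0.5891
Node (3,3) S=73.1670: V=(p*·51.0522+(1−p*)·0.5669)/1.06=21.2425; Δ=(51.0522−0.5669)/(106.0922−55.6069)=1.0000; B=V−Δ·S=-51.9245
Node (2,0) S=13.8624: V=(p*·0.0000+(1−p*)·0.0000)/1.06=0.0000; Δ=(0.0000−0.0000)/(20.1005−10.5354)=0.0000; B=V−Δ·S=0.0000
Node (2,1) S=26.4480: V=(p*·0.2325+(1−p*)·0.0000)/1.06=0.0954; Δ=(0.2325−0.0000)/(38.3496−20.1005)=0.0127; B=V−Δ·S=-0.2416
Node (2,2) S=50.4600: V=(p*·21.2425+(1−p*)·0.2325)/1.06=8.8371; Δ=(21.2425−0.2325)/(73.1670−38.3496)=0.6034; B=V−Δ·S=-21.6121
Node (1,0) S=18.2400: V=(p*·0.0954+(1−p*)·0.0000)/1.06=0.0391; Δ=(0.0954−0.0000)/(26.4480−13.8624)=0.0076; B=V−Δ·S=-0.0991
Node (1,1) S=34.8000: V=(p*·8.8371+(1−p*)·0.0954)/1.06=3.6756; Δ=(8.8371−0.0954)/(50.4600−26.4480)=0.3641; B=V−Δ·S=-8.9935
Node (0,0) S=24.0000: V=(p*·3.6756+(1−p*)·0.0391)/1.06=1.5285; Δ=(3.6756−0.0391)/(34.8000−18.2400)=0.2196; B=V−Δ·S=-3.7417
Check: Δ(0,0)·S0 + B(0,0) = 1.5285 = V0.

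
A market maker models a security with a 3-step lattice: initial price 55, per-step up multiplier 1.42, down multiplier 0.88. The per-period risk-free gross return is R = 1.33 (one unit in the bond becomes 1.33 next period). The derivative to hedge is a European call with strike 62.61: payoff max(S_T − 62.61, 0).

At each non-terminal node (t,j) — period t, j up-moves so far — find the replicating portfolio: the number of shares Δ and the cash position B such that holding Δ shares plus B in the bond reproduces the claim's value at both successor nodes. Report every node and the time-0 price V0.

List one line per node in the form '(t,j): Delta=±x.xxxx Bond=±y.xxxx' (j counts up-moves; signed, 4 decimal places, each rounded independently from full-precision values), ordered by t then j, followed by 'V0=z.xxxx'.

(0,0): Delta=0.9766 Bond=-25.2123
(1,0): Delta=0.8387 Bond=-26.8578
(1,1): Delta=0.9937 Bond=-34.8673
(2,0): Delta=0.0000 Bond=0.0000
(2,1): Delta=0.9426 Bond=-42.8651
(2,2): Delta=1.0000 Bond=-47.0752
V0=28.4996

The replicating-portfolio and risk-neutral prices coincide; use p* = (1.33−0.88)/(1.42−0.88) = 0.8333 for the latter.
At expiry t=3: V(3,0)=0.0000, V(3,1)=0.0000, V(3,2)=34.9838, V(3,3)=94.8708
(2,0): S=42.5920. Δ = (V_up−V_dn)/(S_up−S_dn) = (0.0000−0.0000)/(60.4806−37.4810) = 0.0000. V = [p*·0.0000 + (1−p*)·0.0000]/1.33 = 0.0000. B = V − Δ·S = 0.0000.
(2,1): S=68.7280. Δ = (V_up−V_dn)/(S_up−S_dn) = (34.9838−0.0000)/(97.5938−60.4806) = 0.9426. V = [p*·34.9838 + (1−p*)·0.0000]/1.33 = 21.9196. B = V − Δ·S = -42.8651.
(2,2): S=110.9020. Δ = (V_up−V_dn)/(S_up−S_dn) = (94.8708−34.9838)/(157.4808−97.5938) = 1.0000. V = [p*·94.8708 + (1−p*)·34.9838]/1.33 = 63.8268. B = V − Δ·S = -47.0752.
(1,0): S=48.4000. Δ = (V_up−V_dn)/(S_up−S_dn) = (21.9196−0.0000)/(68.7280−42.5920) = 0.8387. V = [p*·21.9196 + (1−p*)·0.0000]/1.33 = 13.7341. B = V − Δ·S = -26.8578.
(1,1): S=78.1000. Δ = (V_up−V_dn)/(S_up−S_dn) = (63.8268−21.9196)/(110.9020−68.7280) = 0.9937. V = [p*·63.8268 + (1−p*)·21.9196]/1.33 = 42.7386. B = V − Δ·S = -34.8673.
(0,0): S=55.0000. Δ = (V_up−V_dn)/(S_up−S_dn) = (42.7386−13.7341)/(78.1000−48.4000) = 0.9766. V = [p*·42.7386 + (1−p*)·13.7341]/1.33 = 28.4996. B = V − Δ·S = -25.2123.
Each (Δ,B) replicates both successor values, so the strategy is self-financing and V0 is arbitrage-free.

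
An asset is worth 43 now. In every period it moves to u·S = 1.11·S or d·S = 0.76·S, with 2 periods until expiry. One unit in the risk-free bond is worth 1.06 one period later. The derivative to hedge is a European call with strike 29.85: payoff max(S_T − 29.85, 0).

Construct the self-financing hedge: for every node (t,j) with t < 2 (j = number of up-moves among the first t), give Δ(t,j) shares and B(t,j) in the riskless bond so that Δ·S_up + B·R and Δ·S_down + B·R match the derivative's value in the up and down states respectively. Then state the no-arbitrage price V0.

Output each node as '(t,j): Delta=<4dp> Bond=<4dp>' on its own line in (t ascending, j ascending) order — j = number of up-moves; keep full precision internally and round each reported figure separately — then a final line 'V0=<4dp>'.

(0,0): Delta=0.9551 Bond=-24.5450
(1,0): Delta=0.5617 Bond=-13.1613
(1,1): Delta=1.0000 Bond=-28.1604
V0=16.5247

The replicating-portfolio and risk-neutral prices coincide; use p* = (1.06−0.76)/(1.11−0.76) = 0.8571 for the latter.
At expiry t=2: V(2,0)=0.0000, V(2,1)=6.4248, V(2,2)=23.1303
Node (1,0) S=32.6800: V=(p*·6.4248+(1−p*)·0.0000)/1.06=5.1953; Δ=(6.4248−0.0000)/(36.2748−24.8368)=0.5617; B=V−Δ·S=-13.1613
Node (1,1) S=47.7300: V=(p*·23.1303+(1−p*)·6.4248)/1.06=19.5696; Δ=(23.1303−6.4248)/(52.9803−36.2748)=1.0000; B=V−Δ·S=-28.1604
Node (0,0) S=43.0000: V=(p*·19.5696+(1−p*)·5.1953)/1.06=16.5247; Δ=(19.5696−5.1953)/(47.7300−32.6800)=0.9551; B=V−Δ·S=-24.5450
Root portfolio cost Δ·43+B reproduces V0=16.5247.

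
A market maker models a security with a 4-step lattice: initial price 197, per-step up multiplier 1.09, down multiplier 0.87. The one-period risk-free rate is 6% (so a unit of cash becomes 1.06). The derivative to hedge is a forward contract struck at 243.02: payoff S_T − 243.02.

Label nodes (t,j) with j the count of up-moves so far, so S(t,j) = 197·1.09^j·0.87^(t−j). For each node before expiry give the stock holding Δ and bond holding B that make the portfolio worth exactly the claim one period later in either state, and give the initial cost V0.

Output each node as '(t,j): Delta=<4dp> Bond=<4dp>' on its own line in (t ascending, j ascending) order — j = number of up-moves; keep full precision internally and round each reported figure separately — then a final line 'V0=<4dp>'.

The replicating-portfolio and risk-neutral prices coincide; use p* = (1.06−0.87)/(1.09−0.87) = 0.8636 for the latter.
Terminal payoffs: V(4,0)=-130.1592, V(4,1)=-101.6197, V(4,2)=-65.8632, V(4,3)=-21.0650, V(4,4)=35.0616
  t=3,j=0: stock 129.7251 → up 141.4003 (V=-101.6197), down 112.8608 (V=-130.1592). Price -99.5391; hedge Δ=1.0000, bond B=-229.2642.
  t=3,j=1: stock 162.5291 → up 177.1568 (V=-65.8632), down 141.4003 (V=-101.6197). Price -66.7350; hedge Δ=1.0000, bond B=-229.2642.
  t=3,j=2: stock 203.6285 → up 221.9550 (V=-21.0650), down 177.1568 (V=-65.8632). Price -25.6357; hedge Δ=1.0000, bond B=-229.2642.
  t=3,j=3: stock 255.1207 → up 278.0816 (V=35.0616), down 221.9550 (V=-21.0650). Price 25.8566; hedge Δ=1.0000, bond B=-229.2642.
  t=2,j=0: stock 149.1093 → up 162.5291 (V=-66.7350), down 129.7251 (V=-99.5391). Price -67.1776; hedge Δ=1.0000, bond B=-216.2869.
  t=2,j=1: stock 186.8151 → up 203.6285 (V=-25.6357), down 162.5291 (V=-66.7350). Price -29.4718; hedge Δ=1.0000, bond B=-216.2869.
  t=2,j=2: stock 234.0557 → up 255.1207 (V=25.8566), down 203.6285 (V=-25.6357). Price 17.7688; hedge Δ=1.0000, bond B=-216.2869.
  t=1,j=0: stock 171.3900 → up 186.8151 (V=-29.4718), down 149.1093 (V=-67.1776). Price -32.6543; hedge Δ=1.0000, bond B=-204.0443.
  t=1,j=1: stock 214.7300 → up 234.0557 (V=17.7688), down 186.8151 (V=-29.4718). Price 10.6857; hedge Δ=1.0000, bond B=-204.0443.
  t=0,j=0: stock 197.0000 → up 214.7300 (V=10.6857), down 171.3900 (V=-32.6543). Price 4.5054; hedge Δ=1.0000, bond B=-192.4946.
Self-financing check: at every node Δ·S+B equals the discounted successor values.

(0,0): Delta=1.0000 Bond=-192.4946
(1,0): Delta=1.0000 Bond=-204.0443
(1,1): Delta=1.0000 Bond=-204.0443
(2,0): Delta=1.0000 Bond=-216.2869
(2,1): Delta=1.0000 Bond=-216.2869
(2,2): Delta=1.0000 Bond=-216.2869
(3,0): Delta=1.0000 Bond=-229.2642
(3,1): Delta=1.0000 Bond=-229.2642
(3,2): Delta=1.0000 Bond=-229.2642
(3,3): Delta=1.0000 Bond=-229.2642
V0=4.5054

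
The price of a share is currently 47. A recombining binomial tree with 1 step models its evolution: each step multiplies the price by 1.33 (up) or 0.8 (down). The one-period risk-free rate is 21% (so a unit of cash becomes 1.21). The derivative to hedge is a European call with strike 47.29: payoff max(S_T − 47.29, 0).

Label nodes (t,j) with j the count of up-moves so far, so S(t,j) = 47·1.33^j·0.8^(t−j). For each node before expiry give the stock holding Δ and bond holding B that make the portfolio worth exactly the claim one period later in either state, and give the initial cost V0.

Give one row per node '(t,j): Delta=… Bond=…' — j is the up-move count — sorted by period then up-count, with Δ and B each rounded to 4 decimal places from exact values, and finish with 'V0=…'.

The replicating-portfolio and risk-neutral prices coincide; use p* = (1.21−0.8)/(1.33−0.8) = 0.7736 for the latter.
At expiry t=1: V(1,0)=0.0000, V(1,1)=15.2200
  t=0,j=0: stock 47.0000 → up 62.5100 (V=15.2200), down 37.6000 (V=0.0000). Price 9.7305; hedge Δ=0.6110, bond B=-18.9864.
Check: Δ(0,0)·S0 + B(0,0) = 9.7305 = V0.

(0,0): Delta=0.6110 Bond=-18.9864
V0=9.7305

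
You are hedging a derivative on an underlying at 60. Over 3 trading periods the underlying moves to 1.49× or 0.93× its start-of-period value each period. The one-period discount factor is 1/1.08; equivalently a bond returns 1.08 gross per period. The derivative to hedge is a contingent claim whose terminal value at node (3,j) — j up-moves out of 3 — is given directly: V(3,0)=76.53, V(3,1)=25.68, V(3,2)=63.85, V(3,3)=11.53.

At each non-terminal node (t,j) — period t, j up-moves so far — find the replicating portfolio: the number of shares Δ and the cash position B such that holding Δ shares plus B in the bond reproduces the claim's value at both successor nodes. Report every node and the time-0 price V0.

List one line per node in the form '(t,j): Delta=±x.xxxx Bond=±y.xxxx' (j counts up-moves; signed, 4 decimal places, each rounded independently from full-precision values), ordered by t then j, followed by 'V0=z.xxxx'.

(0,0): Delta=-0.4093 Bond=65.3434
(1,0): Delta=-0.8002 Bond=92.3848
(1,1): Delta=0.2577 Bond=10.9462
(2,0): Delta=-1.7498 Bond=149.0531
(2,1): Delta=0.8198 Bond=-34.9162
(2,2): Delta=-0.7014 Bond=139.5728
V0=40.7866

Risk-neutral probability p* = (R−d)/(u−d) = (1.08−0.93)/(1.49−0.93) = 0.2679.
Terminal values V(3,·): V(3,0)=76.5300, V(3,1)=25.6800, V(3,2)=63.8500, V(3,3)=11.5300
  t=2,j=0: stock 51.8940 → up 77.3221 (V=25.6800), down 48.2614 (V=76.5300). Price 58.2495; hedge Δ=-1.7498, bond B=149.0531.
  t=2,j=1: stock 83.1420 → up 123.8816 (V=63.8500), down 77.3221 (V=25.6800). Price 33.2445; hedge Δ=0.8198, bond B=-34.9162.
  t=2,j=2: stock 133.2060 → up 198.4769 (V=11.5300), down 123.8816 (V=63.8500). Price 46.1442; hedge Δ=-0.7014, bond B=139.5728.
  t=1,j=0: stock 55.8000 → up 83.1420 (V=33.2445), down 51.8940 (V=58.2495). Price 47.7331; hedge Δ=-0.8002, bond B=92.3848.
  t=1,j=1: stock 89.4000 → up 133.2060 (V=46.1442), down 83.1420 (V=33.2445). Price 33.9813; hedge Δ=0.2577, bond B=10.9462.
  t=0,j=0: stock 60.0000 → up 89.4000 (V=33.9813), down 55.8000 (V=47.7331). Price 40.7866; hedge Δ=-0.4093, bond B=65.3434.
Check: Δ(0,0)·S0 + B(0,0) = 40.7866 = V0.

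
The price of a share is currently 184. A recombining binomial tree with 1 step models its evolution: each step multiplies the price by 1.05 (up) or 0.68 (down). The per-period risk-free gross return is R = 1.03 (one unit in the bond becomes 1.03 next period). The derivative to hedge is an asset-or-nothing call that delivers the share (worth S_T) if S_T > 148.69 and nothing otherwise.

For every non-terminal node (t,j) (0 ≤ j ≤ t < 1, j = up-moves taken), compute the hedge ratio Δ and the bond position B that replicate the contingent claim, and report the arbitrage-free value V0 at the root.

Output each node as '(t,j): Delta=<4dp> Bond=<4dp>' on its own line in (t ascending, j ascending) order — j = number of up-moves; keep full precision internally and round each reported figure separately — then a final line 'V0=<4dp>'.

(0,0): Delta=2.8378 Bond=-344.7284
V0=177.4337

Under the risk-neutral measure, an up-move has probability p* = (R−d)/(u−d) = 0.9459 and values discount at R = 1.03.
At expiry t=1: V(1,0)=0.0000, V(1,1)=193.2000
  t=0,j=0: stock 184.0000 → up 193.2000 (V=193.2000), down 125.1200 (V=0.0000). Price 177.4337; hedge Δ=2.8378, bond B=-344.7284.
Root portfolio cost Δ·184+B reproduces V0=177.4337.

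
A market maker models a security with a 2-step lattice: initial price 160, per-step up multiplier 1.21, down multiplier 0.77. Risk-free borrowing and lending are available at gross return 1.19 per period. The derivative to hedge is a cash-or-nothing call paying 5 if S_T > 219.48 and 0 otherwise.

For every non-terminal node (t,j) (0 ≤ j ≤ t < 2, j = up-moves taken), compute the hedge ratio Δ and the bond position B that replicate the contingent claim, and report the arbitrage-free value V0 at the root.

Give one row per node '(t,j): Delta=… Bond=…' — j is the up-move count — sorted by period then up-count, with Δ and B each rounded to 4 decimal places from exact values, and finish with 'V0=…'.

No-arbitrage ⇒ martingale measure with p* = (R−d)/(u−d) = 0.9545.
Terminal values V(2,·): V(2,0)=0.0000, V(2,1)=0.0000, V(2,2)=5.0000
Node (1,0) S=123.2000: V=(p*·0.0000+(1−p*)·0.0000)/1.19=0.0000; Δ=(0.0000−0.0000)/(149.0720−94.8640)=0.0000; B=V−Δ·S=0.0000
Node (1,1) S=193.6000: V=(p*·5.0000+(1−p*)·0.0000)/1.19=4.0107; Δ=(5.0000−0.0000)/(234.2560−149.0720)=0.0587; B=V−Δ·S=-7.3529
Node (0,0) S=160.0000: V=(p*·4.0107+(1−p*)·0.0000)/1.19=3.2171; Δ=(4.0107−0.0000)/(193.6000−123.2000)=0.0570; B=V−Δ·S=-5.8981
Root portfolio cost Δ·160+B reproduces V0=3.2171.

(0,0): Delta=0.0570 Bond=-5.8981
(1,0): Delta=0.0000 Bond=0.0000
(1,1): Delta=0.0587 Bond=-7.3529
V0=3.2171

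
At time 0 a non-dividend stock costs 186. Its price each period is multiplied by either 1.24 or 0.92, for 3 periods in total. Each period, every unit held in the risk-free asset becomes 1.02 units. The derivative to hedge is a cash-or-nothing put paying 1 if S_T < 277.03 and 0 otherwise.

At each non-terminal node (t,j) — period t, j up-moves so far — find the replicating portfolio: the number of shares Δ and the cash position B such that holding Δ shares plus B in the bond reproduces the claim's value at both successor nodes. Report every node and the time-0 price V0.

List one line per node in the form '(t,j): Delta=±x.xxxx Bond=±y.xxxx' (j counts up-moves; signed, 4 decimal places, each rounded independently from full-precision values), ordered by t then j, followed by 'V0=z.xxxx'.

(0,0): Delta=-0.0016 Bond=1.2069
(1,0): Delta=0.0000 Bond=0.9612
(1,1): Delta=-0.0042 Bond=1.8247
(2,0): Delta=0.0000 Bond=0.9804
(2,1): Delta=0.0000 Bond=0.9804
(2,2): Delta=-0.0109 Bond=3.7990
V0=0.9136

Under the risk-neutral measure, an up-move has probability p* = (R−d)/(u−d) = 0.3125 and values discount at R = 1.02.
At expiry t=3: V(3,0)=1.0000, V(3,1)=1.0000, V(3,2)=1.0000, V(3,3)=0.0000
  t=2,j=0: stock 157.4304 → up 195.2137 (V=1.0000), down 144.8360 (V=1.0000). Price 0.9804; hedge Δ=0.0000, bond B=0.9804.
  t=2,j=1: stock 212.1888 → up 263.1141 (V=1.0000), down 195.2137 (V=1.0000). Price 0.9804; hedge Δ=0.0000, bond B=0.9804.
  t=2,j=2: stock 285.9936 → up 354.6321 (V=0.0000), down 263.1141 (V=1.0000). Price 0.6740; hedge Δ=-0.0109, bond B=3.7990.
  t=1,j=0: stock 171.1200 → up 212.1888 (V=0.9804), down 157.4304 (V=0.9804). Price 0.9612; hedge Δ=0.0000, bond B=0.9612.
  t=1,j=1: stock 230.6400 → up 285.9936 (V=0.6740), down 212.1888 (V=0.9804). Price 0.8673; hedge Δ=-0.0042, bond B=1.8247.
  t=0,j=0: stock 186.0000 → up 230.6400 (V=0.8673), down 171.1200 (V=0.9612). Price 0.9136; hedge Δ=-0.0016, bond B=1.2069.
Each (Δ,B) replicates both successor values, so the strategy is self-financing and V0 is arbitrage-free.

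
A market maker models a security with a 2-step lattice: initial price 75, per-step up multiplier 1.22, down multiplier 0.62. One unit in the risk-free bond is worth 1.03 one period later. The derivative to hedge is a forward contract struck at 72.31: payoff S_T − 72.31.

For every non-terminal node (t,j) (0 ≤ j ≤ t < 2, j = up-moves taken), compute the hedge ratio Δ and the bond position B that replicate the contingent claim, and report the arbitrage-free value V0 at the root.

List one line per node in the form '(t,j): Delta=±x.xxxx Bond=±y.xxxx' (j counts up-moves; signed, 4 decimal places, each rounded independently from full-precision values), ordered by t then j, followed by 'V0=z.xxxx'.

Risk-neutral probability p* = (R−d)/(u−d) = (1.03−0.62)/(1.22−0.62) = 0.6833.
Terminal payoffs: V(2,0)=-43.4800, V(2,1)=-15.5800, V(2,2)=39.3200
  t=1,j=0: stock 46.5000 → up 56.7300 (V=-15.5800), down 28.8300 (V=-43.4800). Price -23.7039; hedge Δ=1.0000, bond B=-70.2039.
  t=1,j=1: stock 91.5000 → up 111.6300 (V=39.3200), down 56.7300 (V=-15.5800). Price 21.2961; hedge Δ=1.0000, bond B=-70.2039.
  t=0,j=0: stock 75.0000 → up 91.5000 (V=21.2961), down 46.5000 (V=-23.7039). Price 6.8409; hedge Δ=1.0000, bond B=-68.1591.
Self-financing check: at every node Δ·S+B equals the discounted successor values.

(0,0): Delta=1.0000 Bond=-68.1591
(1,0): Delta=1.0000 Bond=-70.2039
(1,1): Delta=1.0000 Bond=-70.2039
V0=6.8409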